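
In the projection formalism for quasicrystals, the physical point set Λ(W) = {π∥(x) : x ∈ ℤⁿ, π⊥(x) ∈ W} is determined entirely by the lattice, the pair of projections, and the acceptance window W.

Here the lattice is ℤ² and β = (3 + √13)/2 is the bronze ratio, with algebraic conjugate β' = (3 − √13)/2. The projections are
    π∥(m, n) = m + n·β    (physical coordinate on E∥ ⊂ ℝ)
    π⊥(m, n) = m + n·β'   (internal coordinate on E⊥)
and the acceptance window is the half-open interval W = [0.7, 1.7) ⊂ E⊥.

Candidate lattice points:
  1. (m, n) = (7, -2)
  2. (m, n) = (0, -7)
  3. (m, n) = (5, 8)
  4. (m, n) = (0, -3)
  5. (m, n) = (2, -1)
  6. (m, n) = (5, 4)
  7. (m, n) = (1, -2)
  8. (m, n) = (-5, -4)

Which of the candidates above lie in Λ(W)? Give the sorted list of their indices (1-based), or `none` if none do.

Compute β' = (3−√13)/2 = -0.302776, so π⊥(m,n) = m -0.302776·n.
#1 (7,-2): internal coord 7 + (-2)·β' = +7.605551; +7.605551 ∉ [0.7, 1.7) → out
#2 (0,-7): internal coord 0 + (-7)·β' = +2.119429; +2.119429 ∉ [0.7, 1.7) → out
#3 (5,8): internal coord 5 + (8)·β' = +2.577795; +2.577795 ∉ [0.7, 1.7) → out
#4 (0,-3): internal coord 0 + (-3)·β' = +0.908327; +0.908327 ∈ [0.7, 1.7) → IN Λ
#5 (2,-1): internal coord 2 + (-1)·β' = +2.302776; +2.302776 ∉ [0.7, 1.7) → out
#6 (5,4): internal coord 5 + (4)·β' = +3.788897; +3.788897 ∉ [0.7, 1.7) → out
#7 (1,-2): internal coord 1 + (-2)·β' = +1.605551; +1.605551 ∈ [0.7, 1.7) → IN Λ
#8 (-5,-4): internal coord -5 + (-4)·β' = -3.788897; -3.788897 ∉ [0.7, 1.7) → out

4, 7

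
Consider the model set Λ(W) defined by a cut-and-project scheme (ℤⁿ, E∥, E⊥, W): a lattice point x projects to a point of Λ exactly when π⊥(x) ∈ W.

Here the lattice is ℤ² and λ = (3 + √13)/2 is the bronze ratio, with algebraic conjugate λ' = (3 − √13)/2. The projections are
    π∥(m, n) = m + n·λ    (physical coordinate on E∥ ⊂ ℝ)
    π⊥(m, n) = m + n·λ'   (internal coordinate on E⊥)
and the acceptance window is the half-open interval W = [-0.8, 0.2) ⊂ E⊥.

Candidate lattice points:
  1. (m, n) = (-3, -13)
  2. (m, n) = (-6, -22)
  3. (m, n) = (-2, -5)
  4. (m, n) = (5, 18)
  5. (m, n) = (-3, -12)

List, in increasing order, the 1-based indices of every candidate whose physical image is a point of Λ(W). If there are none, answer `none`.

3, 4

Compute λ' = (3−√13)/2 = -0.3028, so π⊥(m,n) = m -0.3028·n.
#1 (-3,-13): internal coord -3 + (-13)·λ' = +0.9361; +0.9361 ∉ [-0.8, 0.2) → out
#2 (-6,-22): internal coord -6 + (-22)·λ' = +0.6611; +0.6611 ∉ [-0.8, 0.2) → out
#3 (-2,-5): internal coord -2 + (-5)·λ' = -0.4861; -0.4861 ∈ [-0.8, 0.2) → IN Λ
#4 (5,18): internal coord 5 + (18)·λ' = -0.4500; -0.4500 ∈ [-0.8, 0.2) → IN Λ
#5 (-3,-12): internal coord -3 + (-12)·λ' = +0.6333; +0.6333 ∉ [-0.8, 0.2) → out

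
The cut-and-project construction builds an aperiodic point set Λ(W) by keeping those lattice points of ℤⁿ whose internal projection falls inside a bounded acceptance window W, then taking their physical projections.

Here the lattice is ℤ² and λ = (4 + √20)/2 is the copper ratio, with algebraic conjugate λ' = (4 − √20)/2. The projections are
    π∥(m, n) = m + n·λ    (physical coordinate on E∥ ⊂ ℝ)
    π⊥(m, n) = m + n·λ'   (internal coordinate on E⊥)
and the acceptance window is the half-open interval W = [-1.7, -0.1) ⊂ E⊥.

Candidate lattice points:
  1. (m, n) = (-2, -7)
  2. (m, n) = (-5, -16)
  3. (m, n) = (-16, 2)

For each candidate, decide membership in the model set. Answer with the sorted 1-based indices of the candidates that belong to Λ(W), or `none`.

1, 2

Compute λ' = (4−√20)/2 = -0.236068, so π⊥(m,n) = m -0.236068·n.
#1 (-2,-7): internal coord -2 + (-7)·λ' = -0.347524; -0.347524 ∈ [-1.7, -0.1) → IN Λ
#2 (-5,-16): internal coord -5 + (-16)·λ' = -1.222912; -1.222912 ∈ [-1.7, -0.1) → IN Λ
#3 (-16,2): internal coord -16 + (2)·λ' = -16.472136; -16.472136 ∉ [-1.7, -0.1) → out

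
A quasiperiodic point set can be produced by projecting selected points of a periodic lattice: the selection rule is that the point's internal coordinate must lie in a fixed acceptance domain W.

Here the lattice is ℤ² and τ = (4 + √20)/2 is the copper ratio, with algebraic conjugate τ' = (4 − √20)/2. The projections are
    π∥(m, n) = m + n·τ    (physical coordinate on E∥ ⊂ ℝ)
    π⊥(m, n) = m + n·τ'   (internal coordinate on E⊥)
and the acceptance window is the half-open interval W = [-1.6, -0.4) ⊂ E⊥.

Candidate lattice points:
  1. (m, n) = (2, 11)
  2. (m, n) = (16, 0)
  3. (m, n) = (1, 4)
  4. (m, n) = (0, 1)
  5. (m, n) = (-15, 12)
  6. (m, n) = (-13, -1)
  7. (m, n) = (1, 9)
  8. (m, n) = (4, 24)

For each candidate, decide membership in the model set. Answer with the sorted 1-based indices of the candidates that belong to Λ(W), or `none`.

1, 7

Compute τ' = (4−√20)/2 = -0.236068, so π⊥(m,n) = m -0.236068·n.
candidate 1: (m,n)=(2,11) → π∥ = 2+11·τ ≈ 48.596748, π⊥ = 2+11·τ' ≈ -0.596748 ∈ [-1.6, -0.4) ⇒ IN Λ
candidate 2: (m,n)=(16,0) → π∥ = 16+0·τ ≈ 16.000000, π⊥ = 16+0·τ' ≈ 16.000000 ∉ [-1.6, -0.4) ⇒ out
candidate 3: (m,n)=(1,4) → π∥ = 1+4·τ ≈ 17.944272, π⊥ = 1+4·τ' ≈ 0.055728 ∉ [-1.6, -0.4) ⇒ out
candidate 4: (m,n)=(0,1) → π∥ = 0+1·τ ≈ 4.236068, π⊥ = 0+1·τ' ≈ -0.236068 ∉ [-1.6, -0.4) ⇒ out
candidate 5: (m,n)=(-15,12) → π∥ = -15+12·τ ≈ 35.832816, π⊥ = -15+12·τ' ≈ -17.832816 ∉ [-1.6, -0.4) ⇒ out
candidate 6: (m,n)=(-13,-1) → π∥ = -13-1·τ ≈ -17.236068, π⊥ = -13-1·τ' ≈ -12.763932 ∉ [-1.6, -0.4) ⇒ out
candidate 7: (m,n)=(1,9) → π∥ = 1+9·τ ≈ 39.124612, π⊥ = 1+9·τ' ≈ -1.124612 ∈ [-1.6, -0.4) ⇒ IN Λ
candidate 8: (m,n)=(4,24) → π∥ = 4+24·τ ≈ 105.665631, π⊥ = 4+24·τ' ≈ -1.665631 ∉ [-1.6, -0.4) ⇒ out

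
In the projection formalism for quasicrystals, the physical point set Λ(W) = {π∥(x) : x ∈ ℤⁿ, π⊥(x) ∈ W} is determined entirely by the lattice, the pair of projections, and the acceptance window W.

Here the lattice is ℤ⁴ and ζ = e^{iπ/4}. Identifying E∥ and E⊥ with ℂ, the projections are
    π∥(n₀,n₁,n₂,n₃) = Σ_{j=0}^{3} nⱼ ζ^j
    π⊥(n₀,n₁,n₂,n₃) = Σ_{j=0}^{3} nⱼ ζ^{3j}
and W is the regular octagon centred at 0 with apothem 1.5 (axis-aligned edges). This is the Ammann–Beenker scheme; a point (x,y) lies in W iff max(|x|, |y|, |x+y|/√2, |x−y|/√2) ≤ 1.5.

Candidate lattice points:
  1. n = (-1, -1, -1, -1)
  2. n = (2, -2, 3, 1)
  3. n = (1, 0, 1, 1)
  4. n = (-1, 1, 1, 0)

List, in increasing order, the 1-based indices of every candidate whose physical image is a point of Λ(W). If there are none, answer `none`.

1

Internal map: ζ^{3j} for j=0..3 gives (1,0), (−√2/2,√2/2), (0,−1), (√2/2,√2/2).
#1 (-1, -1, -1, -1): internal (-1.0000, -0.4142); octagon support 1.0000 vs apothem 1.5 → ∈ W
#2 (2, -2, 3, 1): internal (4.1213, -3.7071); octagon support 5.5355 vs apothem 1.5 → ∉ W
#3 (1, 0, 1, 1): internal (1.7071, -0.2929); octagon support 1.7071 vs apothem 1.5 → ∉ W
#4 (-1, 1, 1, 0): internal (-1.7071, -0.2929); octagon support 1.7071 vs apothem 1.5 → ∉ W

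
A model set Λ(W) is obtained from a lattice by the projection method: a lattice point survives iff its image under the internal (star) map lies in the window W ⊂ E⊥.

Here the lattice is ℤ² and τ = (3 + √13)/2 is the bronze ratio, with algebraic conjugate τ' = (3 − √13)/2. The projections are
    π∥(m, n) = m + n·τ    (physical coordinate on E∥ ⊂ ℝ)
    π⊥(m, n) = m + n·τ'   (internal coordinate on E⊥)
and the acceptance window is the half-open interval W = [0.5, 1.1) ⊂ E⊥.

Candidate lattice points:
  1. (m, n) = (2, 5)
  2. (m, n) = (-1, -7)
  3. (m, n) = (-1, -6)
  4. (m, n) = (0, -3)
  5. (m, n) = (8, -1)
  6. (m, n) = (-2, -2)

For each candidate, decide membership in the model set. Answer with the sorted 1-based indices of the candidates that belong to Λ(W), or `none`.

3, 4

Numerically τ ≈ 3.30278 and τ' = −1/τ ≈ -0.30278.
candidate 1: (m,n)=(2,5) → π∥ = 2+5·τ ≈ 18.51388, π⊥ = 2+5·τ' ≈ 0.48612 ∉ [0.5, 1.1) ⇒ out
candidate 2: (m,n)=(-1,-7) → π∥ = -1-7·τ ≈ -24.11943, π⊥ = -1-7·τ' ≈ 1.11943 ∉ [0.5, 1.1) ⇒ out
candidate 3: (m,n)=(-1,-6) → π∥ = -1-6·τ ≈ -20.81665, π⊥ = -1-6·τ' ≈ 0.81665 ∈ [0.5, 1.1) ⇒ IN Λ
candidate 4: (m,n)=(0,-3) → π∥ = 0-3·τ ≈ -9.90833, π⊥ = 0-3·τ' ≈ 0.90833 ∈ [0.5, 1.1) ⇒ IN Λ
candidate 5: (m,n)=(8,-1) → π∥ = 8-1·τ ≈ 4.69722, π⊥ = 8-1·τ' ≈ 8.30278 ∉ [0.5, 1.1) ⇒ out
candidate 6: (m,n)=(-2,-2) → π∥ = -2-2·τ ≈ -8.60555, π⊥ = -2-2·τ' ≈ -1.39445 ∉ [0.5, 1.1) ⇒ out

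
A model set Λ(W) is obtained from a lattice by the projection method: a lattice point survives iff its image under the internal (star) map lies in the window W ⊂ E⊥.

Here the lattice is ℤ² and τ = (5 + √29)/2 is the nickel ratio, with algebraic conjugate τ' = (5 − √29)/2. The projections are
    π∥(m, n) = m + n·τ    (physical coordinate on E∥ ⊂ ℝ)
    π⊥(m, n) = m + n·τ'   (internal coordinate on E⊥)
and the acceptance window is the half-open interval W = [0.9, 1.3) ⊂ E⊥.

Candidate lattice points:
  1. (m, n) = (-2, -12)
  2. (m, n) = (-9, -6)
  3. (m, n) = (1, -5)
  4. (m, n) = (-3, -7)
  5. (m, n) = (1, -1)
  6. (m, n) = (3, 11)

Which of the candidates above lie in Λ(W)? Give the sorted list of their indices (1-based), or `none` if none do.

5

τ' = (5−√29)/2 ≈ -0.192582.
[1] lift (-2,-12): star map gives 0.310989; window check 0.9 ≤ 0.310989 < 1.3 is false → out
[2] lift (-9,-6): star map gives -7.844506; window check 0.9 ≤ -7.844506 < 1.3 is false → out
[3] lift (1,-5): star map gives 1.962912; window check 0.9 ≤ 1.962912 < 1.3 is false → out
[4] lift (-3,-7): star map gives -1.651923; window check 0.9 ≤ -1.651923 < 1.3 is false → out
[5] lift (1,-1): star map gives 1.192582; window check 0.9 ≤ 1.192582 < 1.3 is true → IN Λ
[6] lift (3,11): star map gives 0.881594; window check 0.9 ≤ 0.881594 < 1.3 is false → out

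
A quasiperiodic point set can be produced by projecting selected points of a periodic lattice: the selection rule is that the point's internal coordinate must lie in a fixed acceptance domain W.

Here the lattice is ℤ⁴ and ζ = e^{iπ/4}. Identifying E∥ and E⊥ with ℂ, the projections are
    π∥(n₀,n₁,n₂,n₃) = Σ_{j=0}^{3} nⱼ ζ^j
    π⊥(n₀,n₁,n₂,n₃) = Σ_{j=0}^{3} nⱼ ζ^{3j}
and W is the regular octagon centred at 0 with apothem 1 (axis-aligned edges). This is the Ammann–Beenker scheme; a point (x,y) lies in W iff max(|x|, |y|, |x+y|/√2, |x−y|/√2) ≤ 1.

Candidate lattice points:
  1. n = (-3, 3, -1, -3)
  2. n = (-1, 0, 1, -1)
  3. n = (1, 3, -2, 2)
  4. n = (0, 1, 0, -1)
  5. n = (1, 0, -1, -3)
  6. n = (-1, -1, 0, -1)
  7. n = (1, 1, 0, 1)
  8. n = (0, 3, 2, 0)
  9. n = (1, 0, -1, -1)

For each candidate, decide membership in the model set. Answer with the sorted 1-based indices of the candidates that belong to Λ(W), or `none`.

Internal map: ζ^{3j} for j=0..3 gives (1,0), (−√2/2,√2/2), (0,−1), (√2/2,√2/2).
candidate 1: n = (-3, 3, -1, -3) → π⊥ ≈ (-7.24264, +1.00000); max(|x|,|y|,|x±y|/√2) = 7.24264 > 1 ⇒ ∉ W
candidate 2: n = (-1, 0, 1, -1) → π⊥ ≈ (-1.70711, -1.70711); max(|x|,|y|,|x±y|/√2) = 2.41421 > 1 ⇒ ∉ W
candidate 3: n = (1, 3, -2, 2) → π⊥ ≈ (+0.29289, +5.53553); max(|x|,|y|,|x±y|/√2) = 5.53553 > 1 ⇒ ∉ W
candidate 4: n = (0, 1, 0, -1) → π⊥ ≈ (-1.41421, +0.00000); max(|x|,|y|,|x±y|/√2) = 1.41421 > 1 ⇒ ∉ W
candidate 5: n = (1, 0, -1, -3) → π⊥ ≈ (-1.12132, -1.12132); max(|x|,|y|,|x±y|/√2) = 1.58579 > 1 ⇒ ∉ W
candidate 6: n = (-1, -1, 0, -1) → π⊥ ≈ (-1.00000, -1.41421); max(|x|,|y|,|x±y|/√2) = 1.70711 > 1 ⇒ ∉ W
candidate 7: n = (1, 1, 0, 1) → π⊥ ≈ (+1.00000, +1.41421); max(|x|,|y|,|x±y|/√2) = 1.70711 > 1 ⇒ ∉ W
candidate 8: n = (0, 3, 2, 0) → π⊥ ≈ (-2.12132, +0.12132); max(|x|,|y|,|x±y|/√2) = 2.12132 > 1 ⇒ ∉ W
candidate 9: n = (1, 0, -1, -1) → π⊥ ≈ (+0.29289, +0.29289); max(|x|,|y|,|x±y|/√2) = 0.41421 ≤ 1 ⇒ ∈ W

9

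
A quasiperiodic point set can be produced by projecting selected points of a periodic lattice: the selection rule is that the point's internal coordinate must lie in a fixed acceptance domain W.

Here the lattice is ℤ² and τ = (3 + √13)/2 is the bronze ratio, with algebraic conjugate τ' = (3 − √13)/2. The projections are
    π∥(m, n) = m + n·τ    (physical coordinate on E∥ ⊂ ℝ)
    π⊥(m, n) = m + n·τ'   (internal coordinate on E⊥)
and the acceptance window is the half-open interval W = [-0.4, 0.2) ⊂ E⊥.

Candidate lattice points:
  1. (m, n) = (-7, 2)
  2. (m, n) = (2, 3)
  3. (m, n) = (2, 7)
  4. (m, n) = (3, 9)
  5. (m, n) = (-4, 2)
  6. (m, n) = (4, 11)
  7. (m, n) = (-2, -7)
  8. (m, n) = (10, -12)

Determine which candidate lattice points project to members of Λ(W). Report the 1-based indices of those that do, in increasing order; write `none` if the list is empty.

3, 7

Compute τ' = (3−√13)/2 = -0.3028, so π⊥(m,n) = m -0.3028·n.
[1] lift (-7,2): star map gives -7.6056; window check -0.4 ≤ -7.6056 < 0.2 is false → out
[2] lift (2,3): star map gives 1.0917; window check -0.4 ≤ 1.0917 < 0.2 is false → out
[3] lift (2,7): star map gives -0.1194; window check -0.4 ≤ -0.1194 < 0.2 is true → IN Λ
[4] lift (3,9): star map gives 0.2750; window check -0.4 ≤ 0.2750 < 0.2 is false → out
[5] lift (-4,2): star map gives -4.6056; window check -0.4 ≤ -4.6056 < 0.2 is false → out
[6] lift (4,11): star map gives 0.6695; window check -0.4 ≤ 0.6695 < 0.2 is false → out
[7] lift (-2,-7): star map gives 0.1194; window check -0.4 ≤ 0.1194 < 0.2 is true → IN Λ
[8] lift (10,-12): star map gives 13.6333; window check -0.4 ≤ 13.6333 < 0.2 is false → out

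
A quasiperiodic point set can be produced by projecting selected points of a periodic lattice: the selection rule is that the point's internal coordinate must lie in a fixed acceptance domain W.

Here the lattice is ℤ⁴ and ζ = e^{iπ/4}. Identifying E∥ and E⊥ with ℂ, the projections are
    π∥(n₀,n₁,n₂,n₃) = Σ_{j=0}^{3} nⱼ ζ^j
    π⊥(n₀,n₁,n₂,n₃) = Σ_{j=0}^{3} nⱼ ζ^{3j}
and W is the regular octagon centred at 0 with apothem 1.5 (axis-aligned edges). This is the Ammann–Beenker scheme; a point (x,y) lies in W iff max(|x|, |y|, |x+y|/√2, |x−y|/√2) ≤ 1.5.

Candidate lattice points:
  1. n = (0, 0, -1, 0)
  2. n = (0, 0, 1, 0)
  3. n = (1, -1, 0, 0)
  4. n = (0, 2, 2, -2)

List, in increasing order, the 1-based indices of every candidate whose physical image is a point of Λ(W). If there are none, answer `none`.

Internal map: ζ^{3j} for j=0..3 gives (1,0), (−√2/2,√2/2), (0,−1), (√2/2,√2/2).
candidate 1: n = (0, 0, -1, 0) → π⊥ ≈ (+0.0000, +1.0000); max(|x|,|y|,|x±y|/√2) = 1.0000 ≤ 1.5 ⇒ ∈ W
candidate 2: n = (0, 0, 1, 0) → π⊥ ≈ (+0.0000, -1.0000); max(|x|,|y|,|x±y|/√2) = 1.0000 ≤ 1.5 ⇒ ∈ W
candidate 3: n = (1, -1, 0, 0) → π⊥ ≈ (+1.7071, -0.7071); max(|x|,|y|,|x±y|/√2) = 1.7071 > 1.5 ⇒ ∉ W
candidate 4: n = (0, 2, 2, -2) → π⊥ ≈ (-2.8284, -2.0000); max(|x|,|y|,|x±y|/√2) = 3.4142 > 1.5 ⇒ ∉ W

1, 2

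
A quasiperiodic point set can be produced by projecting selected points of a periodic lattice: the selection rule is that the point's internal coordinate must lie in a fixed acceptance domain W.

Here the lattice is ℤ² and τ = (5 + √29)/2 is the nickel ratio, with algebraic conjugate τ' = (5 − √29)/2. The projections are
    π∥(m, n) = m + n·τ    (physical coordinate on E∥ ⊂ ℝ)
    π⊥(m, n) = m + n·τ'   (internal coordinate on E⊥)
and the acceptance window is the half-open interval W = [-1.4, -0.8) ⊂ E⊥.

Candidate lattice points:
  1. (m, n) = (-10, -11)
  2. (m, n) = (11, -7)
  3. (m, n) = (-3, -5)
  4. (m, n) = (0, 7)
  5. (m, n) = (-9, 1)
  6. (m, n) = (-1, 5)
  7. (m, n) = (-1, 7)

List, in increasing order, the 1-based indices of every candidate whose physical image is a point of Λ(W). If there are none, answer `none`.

4

Compute τ' = (5−√29)/2 = -0.1926, so π⊥(m,n) = m -0.1926·n.
#1 (-10,-11): internal coord -10 + (-11)·τ' = -7.8816; -7.8816 ∉ [-1.4, -0.8) → out
#2 (11,-7): internal coord 11 + (-7)·τ' = +12.3481; +12.3481 ∉ [-1.4, -0.8) → out
#3 (-3,-5): internal coord -3 + (-5)·τ' = -2.0371; -2.0371 ∉ [-1.4, -0.8) → out
#4 (0,7): internal coord 0 + (7)·τ' = -1.3481; -1.3481 ∈ [-1.4, -0.8) → IN Λ
#5 (-9,1): internal coord -9 + (1)·τ' = -9.1926; -9.1926 ∉ [-1.4, -0.8) → out
#6 (-1,5): internal coord -1 + (5)·τ' = -1.9629; -1.9629 ∉ [-1.4, -0.8) → out
#7 (-1,7): internal coord -1 + (7)·τ' = -2.3481; -2.3481 ∉ [-1.4, -0.8) → out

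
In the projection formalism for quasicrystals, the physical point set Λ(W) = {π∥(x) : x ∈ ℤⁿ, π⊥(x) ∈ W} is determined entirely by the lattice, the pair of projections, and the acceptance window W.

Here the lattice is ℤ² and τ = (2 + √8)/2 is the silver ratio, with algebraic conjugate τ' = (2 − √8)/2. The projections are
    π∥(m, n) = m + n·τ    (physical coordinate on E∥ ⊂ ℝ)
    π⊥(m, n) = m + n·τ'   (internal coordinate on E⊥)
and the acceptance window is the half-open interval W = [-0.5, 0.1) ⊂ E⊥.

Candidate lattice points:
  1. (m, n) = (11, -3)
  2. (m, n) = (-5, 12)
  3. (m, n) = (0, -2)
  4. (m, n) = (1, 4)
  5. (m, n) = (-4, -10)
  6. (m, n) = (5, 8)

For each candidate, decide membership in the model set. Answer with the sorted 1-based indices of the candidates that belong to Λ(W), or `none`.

none

Compute τ' = (2−√8)/2 = -0.4142, so π⊥(m,n) = m -0.4142·n.
[1] lift (11,-3): star map gives 12.2426; window check -0.5 ≤ 12.2426 < 0.1 is false → out
[2] lift (-5,12): star map gives -9.9706; window check -0.5 ≤ -9.9706 < 0.1 is false → out
[3] lift (0,-2): star map gives 0.8284; window check -0.5 ≤ 0.8284 < 0.1 is false → out
[4] lift (1,4): star map gives -0.6569; window check -0.5 ≤ -0.6569 < 0.1 is false → out
[5] lift (-4,-10): star map gives 0.1421; window check -0.5 ≤ 0.1421 < 0.1 is false → out
[6] lift (5,8): star map gives 1.6863; window check -0.5 ≤ 1.6863 < 0.1 is false → out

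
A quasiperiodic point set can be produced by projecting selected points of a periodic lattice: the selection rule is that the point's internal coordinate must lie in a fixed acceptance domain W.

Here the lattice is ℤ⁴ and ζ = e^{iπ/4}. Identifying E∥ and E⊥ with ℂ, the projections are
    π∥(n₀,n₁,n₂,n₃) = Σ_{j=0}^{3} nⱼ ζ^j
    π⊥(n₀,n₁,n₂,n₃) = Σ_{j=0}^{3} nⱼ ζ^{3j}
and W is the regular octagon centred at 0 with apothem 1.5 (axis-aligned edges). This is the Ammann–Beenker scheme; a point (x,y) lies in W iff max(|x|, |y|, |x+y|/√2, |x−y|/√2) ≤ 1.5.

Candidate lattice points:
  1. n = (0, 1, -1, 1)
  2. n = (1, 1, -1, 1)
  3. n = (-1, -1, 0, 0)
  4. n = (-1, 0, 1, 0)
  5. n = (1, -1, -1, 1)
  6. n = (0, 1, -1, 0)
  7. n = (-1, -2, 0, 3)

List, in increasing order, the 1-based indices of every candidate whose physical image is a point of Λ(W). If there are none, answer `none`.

Internal map: ζ^{3j} for j=0..3 gives (1,0), (−√2/2,√2/2), (0,−1), (√2/2,√2/2).
#1 (0, 1, -1, 1): internal (0.000000, 2.414214); octagon support 2.414214 vs apothem 1.5 → ∉ W
#2 (1, 1, -1, 1): internal (1.000000, 2.414214); octagon support 2.414214 vs apothem 1.5 → ∉ W
#3 (-1, -1, 0, 0): internal (-0.292893, -0.707107); octagon support 0.707107 vs apothem 1.5 → ∈ W
#4 (-1, 0, 1, 0): internal (-1.000000, -1.000000); octagon support 1.414214 vs apothem 1.5 → ∈ W
#5 (1, -1, -1, 1): internal (2.414214, 1.000000); octagon support 2.414214 vs apothem 1.5 → ∉ W
#6 (0, 1, -1, 0): internal (-0.707107, 1.707107); octagon support 1.707107 vs apothem 1.5 → ∉ W
#7 (-1, -2, 0, 3): internal (2.535534, 0.707107); octagon support 2.535534 vs apothem 1.5 → ∉ W

3, 4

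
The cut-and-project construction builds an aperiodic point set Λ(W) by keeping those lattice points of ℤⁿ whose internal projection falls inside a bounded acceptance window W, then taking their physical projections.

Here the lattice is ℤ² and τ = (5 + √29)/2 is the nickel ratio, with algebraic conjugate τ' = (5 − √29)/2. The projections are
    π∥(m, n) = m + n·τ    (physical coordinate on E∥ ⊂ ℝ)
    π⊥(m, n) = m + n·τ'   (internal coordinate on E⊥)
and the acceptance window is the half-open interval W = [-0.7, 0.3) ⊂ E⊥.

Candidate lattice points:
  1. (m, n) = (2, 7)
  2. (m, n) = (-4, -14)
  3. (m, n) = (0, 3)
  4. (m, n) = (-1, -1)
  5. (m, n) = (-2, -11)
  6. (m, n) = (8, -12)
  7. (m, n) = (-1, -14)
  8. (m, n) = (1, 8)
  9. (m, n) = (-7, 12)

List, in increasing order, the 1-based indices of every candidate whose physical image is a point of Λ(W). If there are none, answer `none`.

3, 5, 8

τ' = (5−√29)/2 ≈ -0.192582.
#1 (2,7): internal coord 2 + (7)·τ' = +0.651923; +0.651923 ∉ [-0.7, 0.3) → out
#2 (-4,-14): internal coord -4 + (-14)·τ' = -1.303846; -1.303846 ∉ [-0.7, 0.3) → out
#3 (0,3): internal coord 0 + (3)·τ' = -0.577747; -0.577747 ∈ [-0.7, 0.3) → IN Λ
#4 (-1,-1): internal coord -1 + (-1)·τ' = -0.807418; -0.807418 ∉ [-0.7, 0.3) → out
#5 (-2,-11): internal coord -2 + (-11)·τ' = +0.118406; +0.118406 ∈ [-0.7, 0.3) → IN Λ
#6 (8,-12): internal coord 8 + (-12)·τ' = +10.310989; +10.310989 ∉ [-0.7, 0.3) → out
#7 (-1,-14): internal coord -1 + (-14)·τ' = +1.696154; +1.696154 ∉ [-0.7, 0.3) → out
#8 (1,8): internal coord 1 + (8)·τ' = -0.540659; -0.540659 ∈ [-0.7, 0.3) → IN Λ
#9 (-7,12): internal coord -7 + (12)·τ' = -9.310989; -9.310989 ∉ [-0.7, 0.3) → out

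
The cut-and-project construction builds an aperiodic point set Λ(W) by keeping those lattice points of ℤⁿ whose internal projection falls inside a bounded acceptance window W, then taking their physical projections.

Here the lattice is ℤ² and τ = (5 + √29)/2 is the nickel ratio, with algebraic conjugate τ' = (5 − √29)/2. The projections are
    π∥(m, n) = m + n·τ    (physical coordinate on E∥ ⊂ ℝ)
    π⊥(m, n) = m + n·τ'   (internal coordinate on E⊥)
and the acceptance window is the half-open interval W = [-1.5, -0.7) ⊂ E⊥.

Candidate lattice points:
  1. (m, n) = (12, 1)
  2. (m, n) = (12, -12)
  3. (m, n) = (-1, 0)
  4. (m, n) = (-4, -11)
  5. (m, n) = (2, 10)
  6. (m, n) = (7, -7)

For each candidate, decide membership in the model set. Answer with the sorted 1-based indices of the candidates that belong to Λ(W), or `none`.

Compute τ' = (5−√29)/2 = -0.19258, so π⊥(m,n) = m -0.19258·n.
#1 (12,1): internal coord 12 + (1)·τ' = +11.80742; +11.80742 ∉ [-1.5, -0.7) → out
#2 (12,-12): internal coord 12 + (-12)·τ' = +14.31099; +14.31099 ∉ [-1.5, -0.7) → out
#3 (-1,0): internal coord -1 + (0)·τ' = -1.00000; -1.00000 ∈ [-1.5, -0.7) → IN Λ
#4 (-4,-11): internal coord -4 + (-11)·τ' = -1.88159; -1.88159 ∉ [-1.5, -0.7) → out
#5 (2,10): internal coord 2 + (10)·τ' = +0.07418; +0.07418 ∉ [-1.5, -0.7) → out
#6 (7,-7): internal coord 7 + (-7)·τ' = +8.34808; +8.34808 ∉ [-1.5, -0.7) → out

3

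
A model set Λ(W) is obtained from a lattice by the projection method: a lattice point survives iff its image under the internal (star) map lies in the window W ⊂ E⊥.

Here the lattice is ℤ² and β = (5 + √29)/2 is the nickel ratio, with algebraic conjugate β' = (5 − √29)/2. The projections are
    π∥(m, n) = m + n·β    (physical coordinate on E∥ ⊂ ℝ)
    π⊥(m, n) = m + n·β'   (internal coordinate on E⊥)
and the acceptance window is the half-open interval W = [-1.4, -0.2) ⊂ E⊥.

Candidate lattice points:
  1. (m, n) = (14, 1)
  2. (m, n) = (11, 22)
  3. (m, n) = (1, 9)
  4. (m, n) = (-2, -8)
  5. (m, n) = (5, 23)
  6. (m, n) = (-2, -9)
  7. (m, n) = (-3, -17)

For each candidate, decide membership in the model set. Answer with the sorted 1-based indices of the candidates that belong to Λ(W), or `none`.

3, 4, 6

β' = (5−√29)/2 ≈ -0.192582.
[1] lift (14,1): star map gives 13.807418; window check -1.4 ≤ 13.807418 < -0.2 is false → out
[2] lift (11,22): star map gives 6.763187; window check -1.4 ≤ 6.763187 < -0.2 is false → out
[3] lift (1,9): star map gives -0.733242; window check -1.4 ≤ -0.733242 < -0.2 is true → IN Λ
[4] lift (-2,-8): star map gives -0.459341; window check -1.4 ≤ -0.459341 < -0.2 is true → IN Λ
[5] lift (5,23): star map gives 0.570605; window check -1.4 ≤ 0.570605 < -0.2 is false → out
[6] lift (-2,-9): star map gives -0.266758; window check -1.4 ≤ -0.266758 < -0.2 is true → IN Λ
[7] lift (-3,-17): star map gives 0.273901; window check -1.4 ≤ 0.273901 < -0.2 is false → out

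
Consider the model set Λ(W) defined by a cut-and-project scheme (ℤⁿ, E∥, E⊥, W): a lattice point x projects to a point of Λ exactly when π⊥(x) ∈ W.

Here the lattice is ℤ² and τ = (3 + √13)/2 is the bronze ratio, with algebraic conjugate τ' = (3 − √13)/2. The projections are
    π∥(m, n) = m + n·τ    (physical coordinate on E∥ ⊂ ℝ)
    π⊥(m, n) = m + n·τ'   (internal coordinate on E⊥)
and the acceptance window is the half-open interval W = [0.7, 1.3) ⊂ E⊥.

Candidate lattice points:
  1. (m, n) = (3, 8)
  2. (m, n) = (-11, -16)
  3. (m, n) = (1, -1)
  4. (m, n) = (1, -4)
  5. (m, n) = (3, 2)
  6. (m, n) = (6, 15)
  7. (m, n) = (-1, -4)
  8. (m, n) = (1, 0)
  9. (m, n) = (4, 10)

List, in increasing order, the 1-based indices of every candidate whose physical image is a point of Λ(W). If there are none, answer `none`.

τ' = (3−√13)/2 ≈ -0.302776.
candidate 1: (m,n)=(3,8) → π∥ = 3+8·τ ≈ 29.422205, π⊥ = 3+8·τ' ≈ 0.577795 ∉ [0.7, 1.3) ⇒ out
candidate 2: (m,n)=(-11,-16) → π∥ = -11-16·τ ≈ -63.844410, π⊥ = -11-16·τ' ≈ -6.155590 ∉ [0.7, 1.3) ⇒ out
candidate 3: (m,n)=(1,-1) → π∥ = 1-1·τ ≈ -2.302776, π⊥ = 1-1·τ' ≈ 1.302776 ∉ [0.7, 1.3) ⇒ out
candidate 4: (m,n)=(1,-4) → π∥ = 1-4·τ ≈ -12.211103, π⊥ = 1-4·τ' ≈ 2.211103 ∉ [0.7, 1.3) ⇒ out
candidate 5: (m,n)=(3,2) → π∥ = 3+2·τ ≈ 9.605551, π⊥ = 3+2·τ' ≈ 2.394449 ∉ [0.7, 1.3) ⇒ out
candidate 6: (m,n)=(6,15) → π∥ = 6+15·τ ≈ 55.541635, π⊥ = 6+15·τ' ≈ 1.458365 ∉ [0.7, 1.3) ⇒ out
candidate 7: (m,n)=(-1,-4) → π∥ = -1-4·τ ≈ -14.211103, π⊥ = -1-4·τ' ≈ 0.211103 ∉ [0.7, 1.3) ⇒ out
candidate 8: (m,n)=(1,0) → π∥ = 1+0·τ ≈ 1.000000, π⊥ = 1+0·τ' ≈ 1.000000 ∈ [0.7, 1.3) ⇒ IN Λ
candidate 9: (m,n)=(4,10) → π∥ = 4+10·τ ≈ 37.027756, π⊥ = 4+10·τ' ≈ 0.972244 ∈ [0.7, 1.3) ⇒ IN Λ

8, 9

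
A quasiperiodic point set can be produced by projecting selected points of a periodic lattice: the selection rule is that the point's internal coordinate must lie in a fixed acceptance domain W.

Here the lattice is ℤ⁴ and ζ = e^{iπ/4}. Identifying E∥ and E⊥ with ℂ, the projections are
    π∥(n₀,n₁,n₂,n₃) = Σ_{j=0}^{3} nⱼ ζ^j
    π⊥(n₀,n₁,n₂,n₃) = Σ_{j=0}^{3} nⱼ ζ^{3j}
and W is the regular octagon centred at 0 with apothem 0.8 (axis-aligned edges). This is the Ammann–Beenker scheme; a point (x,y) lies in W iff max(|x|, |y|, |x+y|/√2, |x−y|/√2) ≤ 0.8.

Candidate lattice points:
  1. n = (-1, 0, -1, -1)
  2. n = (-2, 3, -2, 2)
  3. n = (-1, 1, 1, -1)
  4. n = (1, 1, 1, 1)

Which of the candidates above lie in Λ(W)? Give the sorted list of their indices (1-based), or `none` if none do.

none

With ζ = e^{iπ/4} the internal vectors are ζ^0,ζ^3,ζ^6,ζ^9.
candidate 1: n = (-1, 0, -1, -1) → π⊥ ≈ (-1.7071, +0.2929); max(|x|,|y|,|x±y|/√2) = 1.7071 > 0.8 ⇒ ∉ W
candidate 2: n = (-2, 3, -2, 2) → π⊥ ≈ (-2.7071, +5.5355); max(|x|,|y|,|x±y|/√2) = 5.8284 > 0.8 ⇒ ∉ W
candidate 3: n = (-1, 1, 1, -1) → π⊥ ≈ (-2.4142, -1.0000); max(|x|,|y|,|x±y|/√2) = 2.4142 > 0.8 ⇒ ∉ W
candidate 4: n = (1, 1, 1, 1) → π⊥ ≈ (+1.0000, +0.4142); max(|x|,|y|,|x±y|/√2) = 1.0000 > 0.8 ⇒ ∉ W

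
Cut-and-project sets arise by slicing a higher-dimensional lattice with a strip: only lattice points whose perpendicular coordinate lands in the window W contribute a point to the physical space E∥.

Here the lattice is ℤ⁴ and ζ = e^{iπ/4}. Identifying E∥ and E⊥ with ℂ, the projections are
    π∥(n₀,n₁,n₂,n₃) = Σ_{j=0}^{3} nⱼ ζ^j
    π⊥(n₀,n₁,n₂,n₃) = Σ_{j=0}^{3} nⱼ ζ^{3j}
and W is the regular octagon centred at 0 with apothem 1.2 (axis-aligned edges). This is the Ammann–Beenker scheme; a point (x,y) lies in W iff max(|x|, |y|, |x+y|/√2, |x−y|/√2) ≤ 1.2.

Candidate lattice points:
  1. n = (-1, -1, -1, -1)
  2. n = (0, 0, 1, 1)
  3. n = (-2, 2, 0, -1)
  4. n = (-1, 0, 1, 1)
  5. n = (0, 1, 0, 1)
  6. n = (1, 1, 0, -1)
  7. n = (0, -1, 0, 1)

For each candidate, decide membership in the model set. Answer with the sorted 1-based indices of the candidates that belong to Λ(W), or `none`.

π⊥(n) = n₀ + n₁ζ³ + n₂ζ⁶ + n₃ζ⁹ where ζ = e^{iπ/4}.
#1 (-1, -1, -1, -1): internal (-1.00000, -0.41421); octagon support 1.00000 vs apothem 1.2 → ∈ W
#2 (0, 0, 1, 1): internal (0.70711, -0.29289); octagon support 0.70711 vs apothem 1.2 → ∈ W
#3 (-2, 2, 0, -1): internal (-4.12132, 0.70711); octagon support 4.12132 vs apothem 1.2 → ∉ W
#4 (-1, 0, 1, 1): internal (-0.29289, -0.29289); octagon support 0.41421 vs apothem 1.2 → ∈ W
#5 (0, 1, 0, 1): internal (0.00000, 1.41421); octagon support 1.41421 vs apothem 1.2 → ∉ W
#6 (1, 1, 0, -1): internal (-0.41421, 0.00000); octagon support 0.41421 vs apothem 1.2 → ∈ W
#7 (0, -1, 0, 1): internal (1.41421, 0.00000); octagon support 1.41421 vs apothem 1.2 → ∉ W

1, 2, 4, 6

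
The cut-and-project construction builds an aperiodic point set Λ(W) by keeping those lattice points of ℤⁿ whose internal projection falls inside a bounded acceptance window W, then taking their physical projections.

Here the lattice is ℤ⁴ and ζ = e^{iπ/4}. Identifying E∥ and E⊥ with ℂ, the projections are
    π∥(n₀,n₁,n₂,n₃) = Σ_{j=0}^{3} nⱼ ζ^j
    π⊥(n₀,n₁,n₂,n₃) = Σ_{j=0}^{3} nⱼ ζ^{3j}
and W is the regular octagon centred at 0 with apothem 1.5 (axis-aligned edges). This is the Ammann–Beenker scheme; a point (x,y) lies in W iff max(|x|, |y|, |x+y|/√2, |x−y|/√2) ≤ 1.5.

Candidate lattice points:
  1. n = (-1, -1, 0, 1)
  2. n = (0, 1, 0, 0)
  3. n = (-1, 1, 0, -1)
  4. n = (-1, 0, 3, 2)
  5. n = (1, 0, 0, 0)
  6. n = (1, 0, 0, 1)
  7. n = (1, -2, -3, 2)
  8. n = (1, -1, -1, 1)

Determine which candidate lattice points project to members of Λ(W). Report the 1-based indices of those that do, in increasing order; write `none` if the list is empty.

1, 2, 5

With ζ = e^{iπ/4} the internal vectors are ζ^0,ζ^3,ζ^6,ζ^9.
candidate 1: n = (-1, -1, 0, 1) → π⊥ ≈ (+0.4142, +0.0000); max(|x|,|y|,|x±y|/√2) = 0.4142 ≤ 1.5 ⇒ ∈ W
candidate 2: n = (0, 1, 0, 0) → π⊥ ≈ (-0.7071, +0.7071); max(|x|,|y|,|x±y|/√2) = 1.0000 ≤ 1.5 ⇒ ∈ W
candidate 3: n = (-1, 1, 0, -1) → π⊥ ≈ (-2.4142, +0.0000); max(|x|,|y|,|x±y|/√2) = 2.4142 > 1.5 ⇒ ∉ W
candidate 4: n = (-1, 0, 3, 2) → π⊥ ≈ (+0.4142, -1.5858); max(|x|,|y|,|x±y|/√2) = 1.5858 > 1.5 ⇒ ∉ W
candidate 5: n = (1, 0, 0, 0) → π⊥ ≈ (+1.0000, +0.0000); max(|x|,|y|,|x±y|/√2) = 1.0000 ≤ 1.5 ⇒ ∈ W
candidate 6: n = (1, 0, 0, 1) → π⊥ ≈ (+1.7071, +0.7071); max(|x|,|y|,|x±y|/√2) = 1.7071 > 1.5 ⇒ ∉ W
candidate 7: n = (1, -2, -3, 2) → π⊥ ≈ (+3.8284, +3.0000); max(|x|,|y|,|x±y|/√2) = 4.8284 > 1.5 ⇒ ∉ W
candidate 8: n = (1, -1, -1, 1) → π⊥ ≈ (+2.4142, +1.0000); max(|x|,|y|,|x±y|/√2) = 2.4142 > 1.5 ⇒ ∉ W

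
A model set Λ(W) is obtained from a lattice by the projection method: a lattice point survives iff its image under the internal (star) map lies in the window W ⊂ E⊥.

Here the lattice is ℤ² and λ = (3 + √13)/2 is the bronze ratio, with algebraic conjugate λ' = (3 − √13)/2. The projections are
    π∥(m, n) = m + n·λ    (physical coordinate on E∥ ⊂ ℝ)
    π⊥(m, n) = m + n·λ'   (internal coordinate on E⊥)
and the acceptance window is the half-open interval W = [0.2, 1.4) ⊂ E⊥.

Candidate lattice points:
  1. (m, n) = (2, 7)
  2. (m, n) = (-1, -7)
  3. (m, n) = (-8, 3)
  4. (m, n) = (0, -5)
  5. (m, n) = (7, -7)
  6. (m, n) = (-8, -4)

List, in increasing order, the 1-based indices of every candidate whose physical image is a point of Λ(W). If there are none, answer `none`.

λ' = (3−√13)/2 ≈ -0.302776.
#1 (2,7): internal coord 2 + (7)·λ' = -0.119429; -0.119429 ∉ [0.2, 1.4) → out
#2 (-1,-7): internal coord -1 + (-7)·λ' = +1.119429; +1.119429 ∈ [0.2, 1.4) → IN Λ
#3 (-8,3): internal coord -8 + (3)·λ' = -8.908327; -8.908327 ∉ [0.2, 1.4) → out
#4 (0,-5): internal coord 0 + (-5)·λ' = +1.513878; +1.513878 ∉ [0.2, 1.4) → out
#5 (7,-7): internal coord 7 + (-7)·λ' = +9.119429; +9.119429 ∉ [0.2, 1.4) → out
#6 (-8,-4): internal coord -8 + (-4)·λ' = -6.788897; -6.788897 ∉ [0.2, 1.4) → out

2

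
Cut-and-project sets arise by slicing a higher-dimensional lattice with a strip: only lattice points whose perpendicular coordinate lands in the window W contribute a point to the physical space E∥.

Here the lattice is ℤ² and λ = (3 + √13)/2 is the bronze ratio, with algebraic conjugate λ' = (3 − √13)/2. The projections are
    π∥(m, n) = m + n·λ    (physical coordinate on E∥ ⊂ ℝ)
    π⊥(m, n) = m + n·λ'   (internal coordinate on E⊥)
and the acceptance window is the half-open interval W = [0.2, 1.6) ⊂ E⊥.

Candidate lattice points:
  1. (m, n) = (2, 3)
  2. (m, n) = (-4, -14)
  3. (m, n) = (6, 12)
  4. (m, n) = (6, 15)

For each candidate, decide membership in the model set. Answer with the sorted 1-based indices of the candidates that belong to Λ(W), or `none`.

λ' = (3−√13)/2 ≈ -0.30278.
[1] lift (2,3): star map gives 1.09167; window check 0.2 ≤ 1.09167 < 1.6 is true → IN Λ
[2] lift (-4,-14): star map gives 0.23886; window check 0.2 ≤ 0.23886 < 1.6 is true → IN Λ
[3] lift (6,12): star map gives 2.36669; window check 0.2 ≤ 2.36669 < 1.6 is false → out
[4] lift (6,15): star map gives 1.45837; window check 0.2 ≤ 1.45837 < 1.6 is true → IN Λ

1, 2, 4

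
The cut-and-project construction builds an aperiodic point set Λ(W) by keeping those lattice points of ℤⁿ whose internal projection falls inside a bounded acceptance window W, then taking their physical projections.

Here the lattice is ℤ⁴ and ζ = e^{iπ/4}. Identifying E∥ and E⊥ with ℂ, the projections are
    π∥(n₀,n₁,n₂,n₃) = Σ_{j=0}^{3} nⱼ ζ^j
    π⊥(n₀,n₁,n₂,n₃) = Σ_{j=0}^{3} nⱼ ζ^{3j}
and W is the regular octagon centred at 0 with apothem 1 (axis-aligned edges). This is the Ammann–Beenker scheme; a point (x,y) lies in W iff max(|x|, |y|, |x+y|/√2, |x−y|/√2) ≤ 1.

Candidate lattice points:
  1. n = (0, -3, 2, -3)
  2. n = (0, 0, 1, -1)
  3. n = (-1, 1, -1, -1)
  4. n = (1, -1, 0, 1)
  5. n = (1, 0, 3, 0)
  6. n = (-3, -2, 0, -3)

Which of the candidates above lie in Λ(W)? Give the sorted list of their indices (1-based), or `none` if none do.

With ζ = e^{iπ/4} the internal vectors are ζ^0,ζ^3,ζ^6,ζ^9.
#1 (0, -3, 2, -3): internal (0.0000, -6.2426); octagon support 6.2426 vs apothem 1 → ∉ W
#2 (0, 0, 1, -1): internal (-0.7071, -1.7071); octagon support 1.7071 vs apothem 1 → ∉ W
#3 (-1, 1, -1, -1): internal (-2.4142, 1.0000); octagon support 2.4142 vs apothem 1 → ∉ W
#4 (1, -1, 0, 1): internal (2.4142, 0.0000); octagon support 2.4142 vs apothem 1 → ∉ W
#5 (1, 0, 3, 0): internal (1.0000, -3.0000); octagon support 3.0000 vs apothem 1 → ∉ W
#6 (-3, -2, 0, -3): internal (-3.7071, -3.5355); octagon support 5.1213 vs apothem 1 → ∉ W

none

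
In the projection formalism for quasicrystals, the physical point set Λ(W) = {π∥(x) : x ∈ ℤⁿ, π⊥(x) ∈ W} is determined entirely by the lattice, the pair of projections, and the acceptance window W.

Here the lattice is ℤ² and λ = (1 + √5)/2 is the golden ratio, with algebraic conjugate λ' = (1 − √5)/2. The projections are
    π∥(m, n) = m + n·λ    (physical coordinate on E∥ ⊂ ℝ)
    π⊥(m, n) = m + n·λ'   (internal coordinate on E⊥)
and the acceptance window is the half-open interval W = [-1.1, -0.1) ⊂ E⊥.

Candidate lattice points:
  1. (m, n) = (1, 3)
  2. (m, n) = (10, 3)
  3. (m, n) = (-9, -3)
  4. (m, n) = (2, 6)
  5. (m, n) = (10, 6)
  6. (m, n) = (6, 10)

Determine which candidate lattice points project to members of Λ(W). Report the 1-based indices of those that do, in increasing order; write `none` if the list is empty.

1, 6

Compute λ' = (1−√5)/2 = -0.618034, so π⊥(m,n) = m -0.618034·n.
candidate 1: (m,n)=(1,3) → π∥ = 1+3·λ ≈ 5.854102, π⊥ = 1+3·λ' ≈ -0.854102 ∈ [-1.1, -0.1) ⇒ IN Λ
candidate 2: (m,n)=(10,3) → π∥ = 10+3·λ ≈ 14.854102, π⊥ = 10+3·λ' ≈ 8.145898 ∉ [-1.1, -0.1) ⇒ out
candidate 3: (m,n)=(-9,-3) → π∥ = -9-3·λ ≈ -13.854102, π⊥ = -9-3·λ' ≈ -7.145898 ∉ [-1.1, -0.1) ⇒ out
candidate 4: (m,n)=(2,6) → π∥ = 2+6·λ ≈ 11.708204, π⊥ = 2+6·λ' ≈ -1.708204 ∉ [-1.1, -0.1) ⇒ out
candidate 5: (m,n)=(10,6) → π∥ = 10+6·λ ≈ 19.708204, π⊥ = 10+6·λ' ≈ 6.291796 ∉ [-1.1, -0.1) ⇒ out
candidate 6: (m,n)=(6,10) → π∥ = 6+10·λ ≈ 22.180340, π⊥ = 6+10·λ' ≈ -0.180340 ∈ [-1.1, -0.1) ⇒ IN Λ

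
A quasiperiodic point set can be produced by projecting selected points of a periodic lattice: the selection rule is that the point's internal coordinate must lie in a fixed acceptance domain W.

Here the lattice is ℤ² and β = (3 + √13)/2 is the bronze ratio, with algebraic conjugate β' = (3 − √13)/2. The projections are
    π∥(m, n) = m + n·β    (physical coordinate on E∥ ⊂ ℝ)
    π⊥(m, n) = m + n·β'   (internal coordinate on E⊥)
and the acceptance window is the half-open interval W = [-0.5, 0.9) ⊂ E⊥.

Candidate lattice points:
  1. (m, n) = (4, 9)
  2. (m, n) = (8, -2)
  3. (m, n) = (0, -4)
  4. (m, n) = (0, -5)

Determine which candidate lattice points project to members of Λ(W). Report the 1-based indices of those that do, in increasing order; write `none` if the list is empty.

none

Numerically β ≈ 3.302776 and β' = −1/β ≈ -0.302776.
[1] lift (4,9): star map gives 1.275019; window check -0.5 ≤ 1.275019 < 0.9 is false → out
[2] lift (8,-2): star map gives 8.605551; window check -0.5 ≤ 8.605551 < 0.9 is false → out
[3] lift (0,-4): star map gives 1.211103; window check -0.5 ≤ 1.211103 < 0.9 is false → out
[4] lift (0,-5): star map gives 1.513878; window check -0.5 ≤ 1.513878 < 0.9 is false → out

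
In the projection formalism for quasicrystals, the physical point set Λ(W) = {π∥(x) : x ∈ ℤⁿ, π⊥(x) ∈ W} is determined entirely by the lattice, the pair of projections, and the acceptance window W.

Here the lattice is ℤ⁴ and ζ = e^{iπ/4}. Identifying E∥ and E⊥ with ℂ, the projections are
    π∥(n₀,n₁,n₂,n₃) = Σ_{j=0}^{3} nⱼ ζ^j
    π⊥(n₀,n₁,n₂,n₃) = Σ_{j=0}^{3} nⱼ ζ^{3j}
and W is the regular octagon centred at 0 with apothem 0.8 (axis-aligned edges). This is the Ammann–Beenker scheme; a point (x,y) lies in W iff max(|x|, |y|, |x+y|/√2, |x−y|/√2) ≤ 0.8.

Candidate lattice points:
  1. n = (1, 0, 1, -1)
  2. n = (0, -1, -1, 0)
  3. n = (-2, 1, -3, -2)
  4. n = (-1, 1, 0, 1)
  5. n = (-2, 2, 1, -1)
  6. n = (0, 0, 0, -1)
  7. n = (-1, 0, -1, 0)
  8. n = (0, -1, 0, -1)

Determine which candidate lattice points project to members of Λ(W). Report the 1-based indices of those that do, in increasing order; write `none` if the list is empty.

π⊥(n) = n₀ + n₁ζ³ + n₂ζ⁶ + n₃ζ⁹ where ζ = e^{iπ/4}.
#1 (1, 0, 1, -1): internal (0.29289, -1.70711); octagon support 1.70711 vs apothem 0.8 → ∉ W
#2 (0, -1, -1, 0): internal (0.70711, 0.29289); octagon support 0.70711 vs apothem 0.8 → ∈ W
#3 (-2, 1, -3, -2): internal (-4.12132, 2.29289); octagon support 4.53553 vs apothem 0.8 → ∉ W
#4 (-1, 1, 0, 1): internal (-1.00000, 1.41421); octagon support 1.70711 vs apothem 0.8 → ∉ W
#5 (-2, 2, 1, -1): internal (-4.12132, -0.29289); octagon support 4.12132 vs apothem 0.8 → ∉ W
#6 (0, 0, 0, -1): internal (-0.70711, -0.70711); octagon support 1.00000 vs apothem 0.8 → ∉ W
#7 (-1, 0, -1, 0): internal (-1.00000, 1.00000); octagon support 1.41421 vs apothem 0.8 → ∉ W
#8 (0, -1, 0, -1): internal (0.00000, -1.41421); octagon support 1.41421 vs apothem 0.8 → ∉ W

2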